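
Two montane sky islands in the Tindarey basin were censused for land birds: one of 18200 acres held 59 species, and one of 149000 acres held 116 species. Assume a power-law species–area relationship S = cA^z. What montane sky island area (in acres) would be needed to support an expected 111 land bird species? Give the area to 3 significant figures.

130000 acres

z = ln(116/59) / ln(149000/18200) = 0.6761 / 2.1025 = 0.3215
c = 59 / 18200^0.3215 = 59 / 23.43 = 2.518
A = (111/2.518)^(1/0.3215) ⇒ ln A = ln(44.08)/0.3215 = 11.7747
A = e^11.7747 ≈ 129920 acres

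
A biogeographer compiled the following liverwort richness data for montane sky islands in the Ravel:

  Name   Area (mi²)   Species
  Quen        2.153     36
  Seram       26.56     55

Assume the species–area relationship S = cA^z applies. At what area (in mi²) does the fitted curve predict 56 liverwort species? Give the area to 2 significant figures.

30 mi²

z = ln(55/36) / ln(26.56/2.153) = 0.4238 / 2.5125 = 0.1687
c = 36 / 2.153^0.1687 = 36 / 1.138 = 31.63
A = (56/31.63)^(1/0.1687) ⇒ ln A = ln(1.77)/0.1687 = 3.3862
A = e^3.3862 ≈ 29.55 mi²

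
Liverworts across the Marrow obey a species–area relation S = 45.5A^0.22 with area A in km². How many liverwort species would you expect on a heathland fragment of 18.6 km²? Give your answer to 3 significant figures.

86.6

S = 45.5 × 18.6^0.22
ln S = ln 45.5 + 0.22 × ln 18.6 = 3.8177 + 0.22 × 2.9232 = 4.4608
S = e^4.4608 ≈ 86.56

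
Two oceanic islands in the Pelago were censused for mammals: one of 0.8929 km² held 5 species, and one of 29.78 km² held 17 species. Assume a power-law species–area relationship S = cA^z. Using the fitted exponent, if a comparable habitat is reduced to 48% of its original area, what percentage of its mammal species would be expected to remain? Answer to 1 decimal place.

77.4%

z = ln(17/5) / ln(29.78/0.8929) = 1.2238 / 3.5071 = 0.3489
S_new/S_old = (A_new/A_old)^z = 0.48^0.3489 = exp(0.3489 × -0.7340) = 0.7741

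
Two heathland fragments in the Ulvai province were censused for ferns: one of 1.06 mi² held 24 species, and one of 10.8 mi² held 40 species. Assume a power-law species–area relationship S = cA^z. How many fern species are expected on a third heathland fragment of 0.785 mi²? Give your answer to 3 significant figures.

22.5

z = ln(40/24) / ln(10.8/1.06) = 0.5108 / 2.3213 = 0.2201
c = 24 / 1.06^0.2201 = 24 / 1.013 = 23.69
S₃ = 23.69 × 0.785^0.2201 = 23.69 × 0.9481 ≈ 22.47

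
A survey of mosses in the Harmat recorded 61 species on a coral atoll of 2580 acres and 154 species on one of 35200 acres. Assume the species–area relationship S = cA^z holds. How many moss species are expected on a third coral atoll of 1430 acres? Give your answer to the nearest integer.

49

z = ln(154/61) / ln(35200/2580) = 0.9261 / 2.6133 = 0.3544
c = 61 / 2580^0.3544 = 61 / 16.18 = 3.77
S₃ = 3.77 × 1430^0.3544 = 3.77 × 13.13 ≈ 49.49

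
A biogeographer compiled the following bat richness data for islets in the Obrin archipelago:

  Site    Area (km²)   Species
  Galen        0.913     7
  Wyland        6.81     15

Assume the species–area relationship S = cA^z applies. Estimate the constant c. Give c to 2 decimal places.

7.25

z = ln(S₂/S₁) / ln(A₂/A₁) = ln(15/7) / ln(6.81/0.913) = 0.7621 / 2.0094 = 0.3793
c = S₁ / A₁^z = 7 / 0.913^0.3793 = 7 / 0.9661 = 7.246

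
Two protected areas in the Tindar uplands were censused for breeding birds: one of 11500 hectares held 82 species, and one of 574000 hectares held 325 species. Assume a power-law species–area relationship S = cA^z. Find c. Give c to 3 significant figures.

3.05

z = ln(S₂/S₁) / ln(A₂/A₁) = ln(325/82) / ln(574000/11500) = 1.3771 / 3.9103 = 0.3522
c = S₁ / A₁^z = 82 / 11500^0.3522 = 82 / 26.92 = 3.046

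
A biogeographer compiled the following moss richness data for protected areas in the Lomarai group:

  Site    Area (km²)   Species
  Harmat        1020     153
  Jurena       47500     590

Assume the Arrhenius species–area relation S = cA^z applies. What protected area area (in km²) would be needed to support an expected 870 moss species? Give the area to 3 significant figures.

z = ln(590/153) / ln(47500/1020) = 1.3497 / 3.8409 = 0.3514
c = 153 / 1020^0.3514 = 153 / 11.41 = 13.41
A = (870/13.41)^(1/0.3514) ⇒ ln A = ln(64.87)/0.3514 = 11.8737
A = e^11.8737 ≈ 143445 km²

143000 km²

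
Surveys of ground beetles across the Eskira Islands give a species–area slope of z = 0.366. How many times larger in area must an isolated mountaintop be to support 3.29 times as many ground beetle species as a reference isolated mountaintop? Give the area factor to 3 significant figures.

25.9

(A₂/A₁)^0.366 = 3.29, so A₂/A₁ = 3.29^(1/0.366) = 3.29^2.732
ln(A₂/A₁) = ln 3.29 / 0.366 = 1.1909 / 0.366 = 3.2538
A₂/A₁ = e^3.2538 ≈ 25.89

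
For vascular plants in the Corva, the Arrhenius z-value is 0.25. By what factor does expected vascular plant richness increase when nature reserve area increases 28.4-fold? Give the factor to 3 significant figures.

S₂/S₁ = (A₂/A₁)^z = 28.4^0.25
ln(S₂/S₁) = 0.25 × ln 28.4 = 0.25 × 3.3464 = 0.8366
S₂/S₁ = e^0.8366 ≈ 2.308

2.31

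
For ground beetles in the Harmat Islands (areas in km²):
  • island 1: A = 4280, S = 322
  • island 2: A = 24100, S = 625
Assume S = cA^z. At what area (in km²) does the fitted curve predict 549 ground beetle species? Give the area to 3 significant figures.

17200 km²

z = ln(625/322) / ln(24100/4280) = 0.6632 / 1.7283 = 0.3837
c = 322 / 4280^0.3837 = 322 / 24.75 = 13.01
A = (549/13.01)^(1/0.3837) ⇒ ln A = ln(42.19)/0.3837 = 9.7521
A = e^9.7521 ≈ 17190 km²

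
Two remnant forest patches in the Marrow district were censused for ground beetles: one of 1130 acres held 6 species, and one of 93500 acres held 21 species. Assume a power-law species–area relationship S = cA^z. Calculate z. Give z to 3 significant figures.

Taking logs: ln S = ln c + z ln A, so z = (ln S₂ − ln S₁)/(ln A₂ − ln A₁).
z = ln(21/6) / ln(93500/1130) = ln(3.5) / ln(82.74) = 1.2528 / 4.4157 = 0.2837

0.284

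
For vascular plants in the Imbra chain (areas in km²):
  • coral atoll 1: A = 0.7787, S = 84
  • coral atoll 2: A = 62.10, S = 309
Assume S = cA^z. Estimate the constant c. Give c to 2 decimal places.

90.49

z = ln(S₂/S₁) / ln(A₂/A₁) = ln(309/84) / ln(62.1/0.7787) = 1.3025 / 4.3789 = 0.2975
c = S₁ / A₁^z = 84 / 0.7787^0.2975 = 84 / 0.9283 = 90.49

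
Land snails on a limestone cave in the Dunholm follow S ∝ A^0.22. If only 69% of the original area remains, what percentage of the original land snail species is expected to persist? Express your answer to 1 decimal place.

92.2%

S_new/S_old = (A_new/A_old)^z = 0.69^0.22
= exp(0.22 × ln 0.69) = exp(0.22 × -0.3711) = exp(-0.0816) ≈ 0.9216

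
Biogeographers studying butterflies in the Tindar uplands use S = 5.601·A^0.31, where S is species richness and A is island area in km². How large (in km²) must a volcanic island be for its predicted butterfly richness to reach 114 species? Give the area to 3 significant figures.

16700 km²

114 = 5.601 × A^0.31  ⇒  A^0.31 = 114/5.601 = 20.35
ln A = ln(20.35) / 0.31 = 3.0133 / 0.31 = 9.7202
A = e^9.7202 ≈ 16650 km²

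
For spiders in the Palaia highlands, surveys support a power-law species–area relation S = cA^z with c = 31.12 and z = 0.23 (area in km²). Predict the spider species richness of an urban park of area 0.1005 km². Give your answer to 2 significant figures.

18

S = 31.12 × 0.1005^0.23
ln S = ln 31.12 + 0.23 × ln 0.1005 = 3.4379 + 0.23 × -2.2976 = 2.9094
S = e^2.9094 ≈ 18.35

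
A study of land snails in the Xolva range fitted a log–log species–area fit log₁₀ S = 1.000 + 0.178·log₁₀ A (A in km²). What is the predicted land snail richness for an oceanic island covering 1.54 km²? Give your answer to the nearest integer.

S = 10 × 1.54^0.178
ln S = ln 10 + 0.178 × ln 1.54 = 2.3026 + 0.178 × 0.4318 = 2.3794
S = e^2.3794 ≈ 10.8

11 species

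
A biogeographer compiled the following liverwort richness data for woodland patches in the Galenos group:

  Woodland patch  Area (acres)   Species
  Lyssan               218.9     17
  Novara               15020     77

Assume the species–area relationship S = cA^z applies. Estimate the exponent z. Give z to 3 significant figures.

Taking logs: ln S = ln c + z ln A, so z = (ln S₂ − ln S₁)/(ln A₂ − ln A₁).
z = ln(77/17) / ln(15020/218.9) = ln(4.529) / ln(68.62) = 1.5106 / 4.2285 = 0.3572

0.357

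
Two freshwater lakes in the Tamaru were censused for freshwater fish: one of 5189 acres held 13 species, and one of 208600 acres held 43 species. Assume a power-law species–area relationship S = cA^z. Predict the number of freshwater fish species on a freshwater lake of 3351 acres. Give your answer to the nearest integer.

z = ln(43/13) / ln(208600/5189) = 1.1963 / 3.6939 = 0.3238
c = 13 / 5189^0.3238 = 13 / 15.96 = 0.8144
S₃ = 0.8144 × 3351^0.3238 = 0.8144 × 13.86 ≈ 11.28

11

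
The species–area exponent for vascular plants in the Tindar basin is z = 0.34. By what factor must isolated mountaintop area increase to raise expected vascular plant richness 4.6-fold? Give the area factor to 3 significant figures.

89.0

(A₂/A₁)^0.34 = 4.6, so A₂/A₁ = 4.6^(1/0.34) = 4.6^2.941
ln(A₂/A₁) = ln 4.6 / 0.34 = 1.5261 / 0.34 = 4.4884
A₂/A₁ = e^4.4884 ≈ 88.98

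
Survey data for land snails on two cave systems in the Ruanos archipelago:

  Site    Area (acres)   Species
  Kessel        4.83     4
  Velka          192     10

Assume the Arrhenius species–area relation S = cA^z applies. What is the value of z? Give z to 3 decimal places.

0.249

Taking logs: ln S = ln c + z ln A, so z = (ln S₂ − ln S₁)/(ln A₂ − ln A₁).
z = ln(10/4) / ln(192/4.83) = ln(2.5) / ln(39.75) = 0.9163 / 3.6826 = 0.2488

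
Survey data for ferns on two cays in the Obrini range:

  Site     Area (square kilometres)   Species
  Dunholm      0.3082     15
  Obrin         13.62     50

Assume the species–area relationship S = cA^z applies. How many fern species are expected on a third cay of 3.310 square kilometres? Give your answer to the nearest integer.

z = ln(50/15) / ln(13.62/0.3082) = 1.2040 / 3.7885 = 0.3178
c = 15 / 0.3082^0.3178 = 15 / 0.6879 = 21.8
S₃ = 21.8 × 3.31^0.3178 = 21.8 × 1.463 ≈ 31.9

32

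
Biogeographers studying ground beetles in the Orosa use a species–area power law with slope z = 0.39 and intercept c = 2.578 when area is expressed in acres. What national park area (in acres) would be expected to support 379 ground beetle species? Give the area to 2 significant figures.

379 = 2.578 × A^0.39  ⇒  A^0.39 = 379/2.578 = 147
ln A = ln(147) / 0.39 = 4.9905 / 0.39 = 12.7962
A = e^12.7962 ≈ 360848 acres

360000 acres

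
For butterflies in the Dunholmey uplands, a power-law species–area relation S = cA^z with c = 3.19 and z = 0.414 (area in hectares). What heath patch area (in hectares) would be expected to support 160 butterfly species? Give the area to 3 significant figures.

12800 hectares

160 = 3.19 × A^0.414  ⇒  A^0.414 = 160/3.19 = 50.16
ln A = ln(50.16) / 0.414 = 3.9152 / 0.414 = 9.4569
A = e^9.4569 ≈ 12796 hectares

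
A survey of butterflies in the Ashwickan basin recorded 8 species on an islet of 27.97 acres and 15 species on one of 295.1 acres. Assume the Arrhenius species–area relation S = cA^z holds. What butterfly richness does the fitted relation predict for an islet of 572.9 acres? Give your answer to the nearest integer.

18

z = ln(15/8) / ln(295.1/27.97) = 0.6286 / 2.3562 = 0.2668
c = 8 / 27.97^0.2668 = 8 / 2.432 = 3.289
S₃ = 3.289 × 572.9^0.2668 = 3.289 × 5.443 ≈ 17.9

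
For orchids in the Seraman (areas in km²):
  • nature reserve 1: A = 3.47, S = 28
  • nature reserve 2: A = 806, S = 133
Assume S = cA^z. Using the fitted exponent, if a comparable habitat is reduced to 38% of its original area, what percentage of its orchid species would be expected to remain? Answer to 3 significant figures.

z = ln(133/28) / ln(806/3.47) = 1.5581 / 5.4479 = 0.2860
S_new/S_old = (A_new/A_old)^z = 0.38^0.2860 = exp(0.2860 × -0.9676) = 0.7583

75.8%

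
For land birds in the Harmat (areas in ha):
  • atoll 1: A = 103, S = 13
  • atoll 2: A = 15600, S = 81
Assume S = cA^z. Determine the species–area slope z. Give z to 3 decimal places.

0.364

Taking logs: ln S = ln c + z ln A, so z = (ln S₂ − ln S₁)/(ln A₂ − ln A₁).
z = ln(81/13) / ln(15600/103) = ln(6.231) / ln(151.5) = 1.8295 / 5.0203 = 0.3644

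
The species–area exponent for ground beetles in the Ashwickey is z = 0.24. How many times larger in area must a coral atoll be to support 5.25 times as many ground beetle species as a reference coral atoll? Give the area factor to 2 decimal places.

1001.53

(A₂/A₁)^0.24 = 5.25, so A₂/A₁ = 5.25^(1/0.24) = 5.25^4.167
ln(A₂/A₁) = ln 5.25 / 0.24 = 1.6582 / 0.24 = 6.9093
A₂/A₁ = e^6.9093 ≈ 1002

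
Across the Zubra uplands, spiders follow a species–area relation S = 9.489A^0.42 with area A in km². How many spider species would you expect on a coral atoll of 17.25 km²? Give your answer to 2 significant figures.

31

S = 9.489 × 17.25^0.42
ln S = ln 9.489 + 0.42 × ln 17.25 = 2.2501 + 0.42 × 2.8478 = 3.4462
S = e^3.4462 ≈ 31.38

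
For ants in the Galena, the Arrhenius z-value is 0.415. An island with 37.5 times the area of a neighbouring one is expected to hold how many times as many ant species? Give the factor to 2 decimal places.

S₂/S₁ = (A₂/A₁)^z = 37.5^0.415
ln(S₂/S₁) = 0.415 × ln 37.5 = 0.415 × 3.6243 = 1.5041
S₂/S₁ = e^1.5041 ≈ 4.5

4.50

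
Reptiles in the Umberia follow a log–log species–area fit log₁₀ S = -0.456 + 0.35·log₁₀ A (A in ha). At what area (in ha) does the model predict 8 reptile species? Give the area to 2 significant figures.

8 = 0.3499 × A^0.35  ⇒  A^0.35 = 8/0.3499 = 22.86
ln A = ln(22.86) / 0.35 = 3.1294 / 0.35 = 8.9412
A = e^8.9412 ≈ 7640 ha

7600 ha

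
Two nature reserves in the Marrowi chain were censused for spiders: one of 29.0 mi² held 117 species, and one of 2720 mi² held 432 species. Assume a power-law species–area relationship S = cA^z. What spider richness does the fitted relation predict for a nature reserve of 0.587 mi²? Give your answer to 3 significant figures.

38.1

z = ln(432/117) / ln(2720/29) = 1.3063 / 4.5411 = 0.2877
c = 117 / 29^0.2877 = 117 / 2.634 = 44.41
S₃ = 44.41 × 0.587^0.2877 = 44.41 × 0.8579 ≈ 38.1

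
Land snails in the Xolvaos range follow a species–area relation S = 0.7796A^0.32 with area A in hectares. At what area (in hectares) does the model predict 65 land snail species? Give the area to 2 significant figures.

65 = 0.7796 × A^0.32  ⇒  A^0.32 = 65/0.7796 = 83.38
ln A = ln(83.38) / 0.32 = 4.4234 / 0.32 = 13.8230
A = e^13.8230 ≈ 1007523 hectares

1000000 hectares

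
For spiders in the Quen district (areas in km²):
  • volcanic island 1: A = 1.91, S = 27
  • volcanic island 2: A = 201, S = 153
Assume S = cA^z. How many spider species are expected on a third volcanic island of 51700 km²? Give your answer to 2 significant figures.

z = ln(153/27) / ln(201/1.91) = 1.7346 / 4.6562 = 0.3725
c = 27 / 1.91^0.3725 = 27 / 1.273 = 21.22
S₃ = 21.22 × 51700^0.3725 = 21.22 × 57.01 ≈ 1210

1200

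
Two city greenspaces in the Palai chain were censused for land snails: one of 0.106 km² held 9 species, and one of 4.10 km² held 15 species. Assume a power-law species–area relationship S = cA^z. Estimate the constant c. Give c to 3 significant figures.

z = ln(S₂/S₁) / ln(A₂/A₁) = ln(15/9) / ln(4.1/0.106) = 0.5108 / 3.6553 = 0.1397
c = S₁ / A₁^z = 9 / 0.106^0.1397 = 9 / 0.7308 = 12.32

12.3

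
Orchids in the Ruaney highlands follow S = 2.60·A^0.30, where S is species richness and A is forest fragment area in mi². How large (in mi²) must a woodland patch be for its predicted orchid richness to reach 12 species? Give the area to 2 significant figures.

160 mi²

12 = 2.6 × A^0.3  ⇒  A^0.3 = 12/2.6 = 4.615
ln A = ln(4.615) / 0.3 = 1.5294 / 0.3 = 5.0980
A = e^5.0980 ≈ 163.7 mi²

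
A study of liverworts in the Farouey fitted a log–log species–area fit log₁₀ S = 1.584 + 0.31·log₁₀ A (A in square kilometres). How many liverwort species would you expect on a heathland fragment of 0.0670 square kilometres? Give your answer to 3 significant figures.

S = 38.37 × 0.067^0.31 = 38.37 × 0.4326 ≈ 16.6

16.6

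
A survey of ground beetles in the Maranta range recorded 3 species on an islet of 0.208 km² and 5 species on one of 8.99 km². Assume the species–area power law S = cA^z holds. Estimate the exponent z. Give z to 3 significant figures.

Taking logs: ln S = ln c + z ln A, so z = (ln S₂ − ln S₁)/(ln A₂ − ln A₁).
z = ln(5/3) / ln(8.99/0.208) = ln(1.667) / ln(43.22) = 0.5108 / 3.7663 = 0.1356

0.136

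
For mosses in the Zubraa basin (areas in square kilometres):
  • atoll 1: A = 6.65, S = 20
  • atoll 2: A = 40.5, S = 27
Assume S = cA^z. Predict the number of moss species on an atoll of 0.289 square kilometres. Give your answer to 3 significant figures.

z = ln(27/20) / ln(40.5/6.65) = 0.3001 / 1.8067 = 0.1661
c = 20 / 6.65^0.1661 = 20 / 1.37 = 14.6
S₃ = 14.6 × 0.289^0.1661 = 14.6 × 0.8137 ≈ 11.88

11.9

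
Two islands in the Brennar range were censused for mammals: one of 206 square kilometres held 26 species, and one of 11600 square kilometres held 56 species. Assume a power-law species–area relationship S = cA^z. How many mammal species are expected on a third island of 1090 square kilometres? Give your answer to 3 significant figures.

35.7

z = ln(56/26) / ln(11600/206) = 0.7673 / 4.0309 = 0.1903
c = 26 / 206^0.1903 = 26 / 2.757 = 9.431
S₃ = 9.431 × 1090^0.1903 = 9.431 × 3.786 ≈ 35.7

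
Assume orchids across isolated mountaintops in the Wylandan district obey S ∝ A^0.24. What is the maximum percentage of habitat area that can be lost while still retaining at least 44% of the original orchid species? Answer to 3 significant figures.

Need (A_new/A_old)^0.24 = 0.44, so A_new/A_old = 0.44^(1/0.24) = 0.44^4.167
ln(A_new/A_old) = ln 0.44 / 0.24 = -0.8210 / 0.24 = -3.4208
A_new/A_old = e^-3.4208 ≈ 0.03269
Fraction that can be lost = 1 − 0.03269 = 0.9673

96.7%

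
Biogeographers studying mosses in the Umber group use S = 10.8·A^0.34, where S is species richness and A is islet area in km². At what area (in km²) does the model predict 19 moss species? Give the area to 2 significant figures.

19 = 10.8 × A^0.34  ⇒  A^0.34 = 19/10.8 = 1.759
ln A = ln(1.759) / 0.34 = 0.5649 / 0.34 = 1.6614
A = e^1.6614 ≈ 5.267 km²

5.3 km²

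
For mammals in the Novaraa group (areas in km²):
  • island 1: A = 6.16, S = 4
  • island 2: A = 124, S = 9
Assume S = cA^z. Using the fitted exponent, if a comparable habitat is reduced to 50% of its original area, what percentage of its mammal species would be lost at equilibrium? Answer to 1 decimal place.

17.1%

z = ln(9/4) / ln(124/6.16) = 0.8109 / 3.0022 = 0.2701
S_new/S_old = (A_new/A_old)^z = 0.5^0.2701 = exp(0.2701 × -0.6931) = 0.8293
Fraction lost = 1 − 0.8293 = 0.1707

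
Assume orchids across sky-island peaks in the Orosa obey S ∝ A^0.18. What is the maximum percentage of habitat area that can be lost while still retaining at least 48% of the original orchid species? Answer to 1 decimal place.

98.3%

Need (A_new/A_old)^0.18 = 0.48, so A_new/A_old = 0.48^(1/0.18) = 0.48^5.556
ln(A_new/A_old) = ln 0.48 / 0.18 = -0.7340 / 0.18 = -4.0776
A_new/A_old = e^-4.0776 ≈ 0.01695
Fraction that can be lost = 1 − 0.01695 = 0.9831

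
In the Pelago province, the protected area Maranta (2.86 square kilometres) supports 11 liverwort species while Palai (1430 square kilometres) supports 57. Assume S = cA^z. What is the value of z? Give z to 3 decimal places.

Taking logs: ln S = ln c + z ln A, so z = (ln S₂ − ln S₁)/(ln A₂ − ln A₁).
z = ln(57/11) / ln(1430/2.86) = ln(5.182) / ln(500) = 1.6452 / 6.2146 = 0.2647

0.265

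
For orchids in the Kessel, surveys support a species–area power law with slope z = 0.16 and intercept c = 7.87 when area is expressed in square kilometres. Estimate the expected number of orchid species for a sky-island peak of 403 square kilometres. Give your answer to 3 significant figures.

S = 7.87 × 403^0.16
ln S = ln 7.87 + 0.16 × ln 403 = 2.0631 + 0.16 × 5.9989 = 3.0229
S = e^3.0229 ≈ 20.55

20.6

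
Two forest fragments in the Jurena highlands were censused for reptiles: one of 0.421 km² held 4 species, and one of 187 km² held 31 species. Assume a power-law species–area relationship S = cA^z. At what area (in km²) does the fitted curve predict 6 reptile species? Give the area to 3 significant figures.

1.41 km²

z = ln(31/4) / ln(187/0.421) = 2.0477 / 6.0962 = 0.3359
c = 4 / 0.421^0.3359 = 4 / 0.7478 = 5.349
A = (6/5.349)^(1/0.3359) ⇒ ln A = ln(1.122)/0.3359 = 0.3420
A = e^0.3420 ≈ 1.408 km²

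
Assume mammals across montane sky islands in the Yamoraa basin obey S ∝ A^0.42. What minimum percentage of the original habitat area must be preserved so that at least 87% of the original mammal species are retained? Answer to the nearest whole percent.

72%

Need (A_new/A_old)^0.42 = 0.87, so A_new/A_old = 0.87^(1/0.42) = 0.87^2.381
ln(A_new/A_old) = ln 0.87 / 0.42 = -0.1393 / 0.42 = -0.3316
A_new/A_old = e^-0.3316 ≈ 0.7178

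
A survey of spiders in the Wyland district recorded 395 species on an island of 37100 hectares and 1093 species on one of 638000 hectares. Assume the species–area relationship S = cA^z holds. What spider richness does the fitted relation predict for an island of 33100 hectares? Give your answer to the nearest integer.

z = ln(1093/395) / ln(638000/37100) = 1.0178 / 2.8447 = 0.3578
c = 395 / 37100^0.3578 = 395 / 43.14 = 9.157
S₃ = 9.157 × 33100^0.3578 = 9.157 × 41.41 ≈ 379.2

379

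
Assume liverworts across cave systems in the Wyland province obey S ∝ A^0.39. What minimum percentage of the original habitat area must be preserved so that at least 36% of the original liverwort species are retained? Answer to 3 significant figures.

Need (A_new/A_old)^0.39 = 0.36, so A_new/A_old = 0.36^(1/0.39) = 0.36^2.564
ln(A_new/A_old) = ln 0.36 / 0.39 = -1.0217 / 0.39 = -2.6196
A_new/A_old = e^-2.6196 ≈ 0.07283

7.28%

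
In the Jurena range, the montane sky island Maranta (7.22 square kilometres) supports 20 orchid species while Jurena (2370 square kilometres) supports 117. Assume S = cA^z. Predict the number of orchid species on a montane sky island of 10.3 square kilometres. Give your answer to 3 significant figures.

z = ln(117/20) / ln(2370/7.22) = 1.7664 / 5.7938 = 0.3049
c = 20 / 7.22^0.3049 = 20 / 1.827 = 10.95
S₃ = 10.95 × 10.3^0.3049 = 10.95 × 2.036 ≈ 22.29

22.3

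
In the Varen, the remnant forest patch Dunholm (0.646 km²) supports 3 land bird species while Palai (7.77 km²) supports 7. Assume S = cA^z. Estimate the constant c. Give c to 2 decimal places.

3.48

z = ln(S₂/S₁) / ln(A₂/A₁) = ln(7/3) / ln(7.77/0.646) = 0.8473 / 2.4872 = 0.3407
c = S₁ / A₁^z = 3 / 0.646^0.3407 = 3 / 0.8617 = 3.482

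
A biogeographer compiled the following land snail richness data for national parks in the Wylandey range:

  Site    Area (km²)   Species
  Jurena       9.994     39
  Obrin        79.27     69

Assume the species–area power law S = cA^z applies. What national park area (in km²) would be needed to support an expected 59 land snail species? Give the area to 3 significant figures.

z = ln(69/39) / ln(79.27/9.994) = 0.5705 / 2.0709 = 0.2755
c = 39 / 9.994^0.2755 = 39 / 1.886 = 20.68
A = (59/20.68)^(1/0.2755) ⇒ ln A = ln(2.852)/0.2755 = 3.8046
A = e^3.8046 ≈ 44.91 km²

44.9 km²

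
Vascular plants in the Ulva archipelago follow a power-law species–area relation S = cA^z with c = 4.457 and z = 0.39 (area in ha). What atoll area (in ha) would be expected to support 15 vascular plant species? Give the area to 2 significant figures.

15 = 4.457 × A^0.39  ⇒  A^0.39 = 15/4.457 = 3.365
ln A = ln(3.365) / 0.39 = 1.2136 / 0.39 = 3.1117
A = e^3.1117 ≈ 22.46 ha

22 ha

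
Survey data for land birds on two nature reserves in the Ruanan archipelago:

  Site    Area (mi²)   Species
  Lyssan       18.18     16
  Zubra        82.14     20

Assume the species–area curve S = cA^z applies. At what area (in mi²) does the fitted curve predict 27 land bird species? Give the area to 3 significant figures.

624 mi²

z = ln(20/16) / ln(82.14/18.18) = 0.2231 / 1.5081 = 0.1480
c = 16 / 18.18^0.1480 = 16 / 1.536 = 10.42
A = (27/10.42)^(1/0.1480) ⇒ ln A = ln(2.592)/0.1480 = 6.4367
A = e^6.4367 ≈ 624.3 mi²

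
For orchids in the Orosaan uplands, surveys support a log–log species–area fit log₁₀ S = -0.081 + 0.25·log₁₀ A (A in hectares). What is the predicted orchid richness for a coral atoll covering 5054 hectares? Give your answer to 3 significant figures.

7.00

S = 0.8299 × 5054^0.25
ln S = ln 0.8299 + 0.25 × ln 5054 = -0.1865 + 0.25 × 8.5279 = 1.9455
S = e^1.9455 ≈ 6.997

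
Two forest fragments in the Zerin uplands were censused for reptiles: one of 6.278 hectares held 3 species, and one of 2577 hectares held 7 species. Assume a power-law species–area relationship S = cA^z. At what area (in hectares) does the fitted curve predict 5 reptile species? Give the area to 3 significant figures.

z = ln(7/3) / ln(2577/6.278) = 0.8473 / 6.0173 = 0.1408
c = 3 / 6.278^0.1408 = 3 / 1.295 = 2.316
A = (5/2.316)^(1/0.1408) ⇒ ln A = ln(2.159)/0.1408 = 5.4648
A = e^5.4648 ≈ 236.2 hectares

236 hectares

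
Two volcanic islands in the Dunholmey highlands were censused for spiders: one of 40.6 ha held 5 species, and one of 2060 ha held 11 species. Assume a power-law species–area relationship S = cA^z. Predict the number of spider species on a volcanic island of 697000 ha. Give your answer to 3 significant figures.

35.4

z = ln(11/5) / ln(2060/40.6) = 0.7885 / 3.9267 = 0.2008
c = 5 / 40.6^0.2008 = 5 / 2.104 = 2.377
S₃ = 2.377 × 697000^0.2008 = 2.377 × 14.9 ≈ 35.42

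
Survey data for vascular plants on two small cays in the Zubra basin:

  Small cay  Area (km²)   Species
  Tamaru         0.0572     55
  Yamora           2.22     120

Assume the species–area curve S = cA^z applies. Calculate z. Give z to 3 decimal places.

Taking logs: ln S = ln c + z ln A, so z = (ln S₂ − ln S₁)/(ln A₂ − ln A₁).
z = ln(120/55) / ln(2.22/0.0572) = ln(2.182) / ln(38.81) = 0.7802 / 3.6587 = 0.2132

0.213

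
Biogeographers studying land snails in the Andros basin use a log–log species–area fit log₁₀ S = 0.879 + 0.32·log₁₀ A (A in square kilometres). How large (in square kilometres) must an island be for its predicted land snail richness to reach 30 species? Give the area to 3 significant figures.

74.0 square kilometres

30 = 7.568 × A^0.32  ⇒  A^0.32 = 30/7.568 = 3.964
ln A = ln(3.964) / 0.32 = 1.3772 / 0.32 = 4.3038
A = e^4.3038 ≈ 73.98 square kilometres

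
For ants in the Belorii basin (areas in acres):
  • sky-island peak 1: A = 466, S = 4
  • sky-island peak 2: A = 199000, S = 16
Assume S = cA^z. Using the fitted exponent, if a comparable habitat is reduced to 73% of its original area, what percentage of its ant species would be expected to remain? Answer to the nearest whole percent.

93%

z = ln(16/4) / ln(199000/466) = 1.3863 / 6.0569 = 0.2289
S_new/S_old = (A_new/A_old)^z = 0.73^0.2289 = exp(0.2289 × -0.3147) = 0.9305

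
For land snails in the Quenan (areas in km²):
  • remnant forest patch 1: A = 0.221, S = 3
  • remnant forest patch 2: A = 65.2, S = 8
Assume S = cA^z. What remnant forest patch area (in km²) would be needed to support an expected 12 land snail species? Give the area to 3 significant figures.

z = ln(8/3) / ln(65.2/0.221) = 0.9808 / 5.6871 = 0.1725
c = 3 / 0.221^0.1725 = 3 / 0.7708 = 3.892
A = (12/3.892)^(1/0.1725) ⇒ ln A = ln(3.083)/0.1725 = 6.5284
A = e^6.5284 ≈ 684.3 km²

684 km²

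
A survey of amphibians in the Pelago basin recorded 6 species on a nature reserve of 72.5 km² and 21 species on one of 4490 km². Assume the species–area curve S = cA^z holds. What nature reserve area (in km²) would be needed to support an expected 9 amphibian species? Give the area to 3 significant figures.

z = ln(21/6) / ln(4490/72.5) = 1.2528 / 4.1260 = 0.3036
c = 6 / 72.5^0.3036 = 6 / 3.672 = 1.634
A = (9/1.634)^(1/0.3036) ⇒ ln A = ln(5.507)/0.3036 = 5.6190
A = e^5.6190 ≈ 275.6 km²

276 km²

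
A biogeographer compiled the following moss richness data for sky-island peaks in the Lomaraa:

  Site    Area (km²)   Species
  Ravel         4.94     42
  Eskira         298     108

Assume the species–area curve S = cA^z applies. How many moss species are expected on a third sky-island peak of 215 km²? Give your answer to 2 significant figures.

100

z = ln(108/42) / ln(298/4.94) = 0.9445 / 4.0997 = 0.2304
c = 42 / 4.94^0.2304 = 42 / 1.445 = 29.07
S₃ = 29.07 × 215^0.2304 = 29.07 × 3.446 ≈ 100.2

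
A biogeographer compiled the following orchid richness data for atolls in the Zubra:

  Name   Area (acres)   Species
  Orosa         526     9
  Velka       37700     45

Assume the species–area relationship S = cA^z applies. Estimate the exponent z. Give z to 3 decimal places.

0.377

Taking logs: ln S = ln c + z ln A, so z = (ln S₂ − ln S₁)/(ln A₂ − ln A₁).
z = ln(45/9) / ln(37700/526) = ln(5) / ln(71.67) = 1.6094 / 4.2721 = 0.3767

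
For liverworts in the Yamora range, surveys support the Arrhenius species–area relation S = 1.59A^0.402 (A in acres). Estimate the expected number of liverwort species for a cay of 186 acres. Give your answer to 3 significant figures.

13.0

S = 1.59 × 186^0.402
ln S = ln 1.59 + 0.402 × ln 186 = 0.4637 + 0.402 × 5.2257 = 2.5645
S = e^2.5645 ≈ 12.99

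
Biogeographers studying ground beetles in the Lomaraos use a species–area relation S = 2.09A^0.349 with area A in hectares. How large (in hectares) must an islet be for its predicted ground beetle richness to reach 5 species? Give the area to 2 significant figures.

12 hectares

5 = 2.09 × A^0.349  ⇒  A^0.349 = 5/2.09 = 2.392
ln A = ln(2.392) / 0.349 = 0.8723 / 0.349 = 2.4994
A = e^2.4994 ≈ 12.17 hectares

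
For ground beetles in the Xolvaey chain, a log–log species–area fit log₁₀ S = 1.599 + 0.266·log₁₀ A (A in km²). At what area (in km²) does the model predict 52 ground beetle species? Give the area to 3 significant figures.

52 = 39.72 × A^0.266  ⇒  A^0.266 = 52/39.72 = 1.309
ln A = ln(1.309) / 0.266 = 0.2694 / 0.266 = 1.0128
A = e^1.0128 ≈ 2.753 km²

2.75 km²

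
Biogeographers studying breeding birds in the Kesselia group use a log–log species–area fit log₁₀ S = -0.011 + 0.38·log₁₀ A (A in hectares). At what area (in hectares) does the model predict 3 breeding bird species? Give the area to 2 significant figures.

19 hectares

3 = 0.975 × A^0.38  ⇒  A^0.38 = 3/0.975 = 3.077
ln A = ln(3.077) / 0.38 = 1.1239 / 0.38 = 2.9577
A = e^2.9577 ≈ 19.25 hectares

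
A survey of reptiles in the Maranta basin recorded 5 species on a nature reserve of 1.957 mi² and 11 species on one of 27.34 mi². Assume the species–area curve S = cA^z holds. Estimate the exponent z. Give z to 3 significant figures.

Taking logs: ln S = ln c + z ln A, so z = (ln S₂ − ln S₁)/(ln A₂ − ln A₁).
z = ln(11/5) / ln(27.34/1.957) = ln(2.2) / ln(13.97) = 0.7885 / 2.6369 = 0.2990

0.299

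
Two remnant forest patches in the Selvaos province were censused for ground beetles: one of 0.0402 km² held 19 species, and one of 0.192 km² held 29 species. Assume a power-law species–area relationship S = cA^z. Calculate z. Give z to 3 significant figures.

Taking logs: ln S = ln c + z ln A, so z = (ln S₂ − ln S₁)/(ln A₂ − ln A₁).
z = ln(29/19) / ln(0.192/0.0402) = ln(1.526) / ln(4.776) = 0.4229 / 1.5636 = 0.2704

0.270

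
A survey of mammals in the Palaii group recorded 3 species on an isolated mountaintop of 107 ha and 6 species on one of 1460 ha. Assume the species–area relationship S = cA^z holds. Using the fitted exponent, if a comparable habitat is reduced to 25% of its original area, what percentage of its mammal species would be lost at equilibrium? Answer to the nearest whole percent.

31%

z = ln(6/3) / ln(1460/107) = 0.6931 / 2.6134 = 0.2652
S_new/S_old = (A_new/A_old)^z = 0.25^0.2652 = exp(0.2652 × -1.3863) = 0.6923
Fraction lost = 1 − 0.6923 = 0.3077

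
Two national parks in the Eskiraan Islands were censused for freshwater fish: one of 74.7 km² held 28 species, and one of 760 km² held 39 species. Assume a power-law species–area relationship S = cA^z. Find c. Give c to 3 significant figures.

15.1

z = ln(S₂/S₁) / ln(A₂/A₁) = ln(39/28) / ln(760/74.7) = 0.3314 / 2.3198 = 0.1428
c = S₁ / A₁^z = 28 / 74.7^0.1428 = 28 / 1.852 = 15.12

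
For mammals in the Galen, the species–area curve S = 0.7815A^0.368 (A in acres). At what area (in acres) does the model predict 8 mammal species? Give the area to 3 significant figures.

556 acres

8 = 0.7815 × A^0.368  ⇒  A^0.368 = 8/0.7815 = 10.24
ln A = ln(10.24) / 0.368 = 2.3260 / 0.368 = 6.3206
A = e^6.3206 ≈ 555.9 acres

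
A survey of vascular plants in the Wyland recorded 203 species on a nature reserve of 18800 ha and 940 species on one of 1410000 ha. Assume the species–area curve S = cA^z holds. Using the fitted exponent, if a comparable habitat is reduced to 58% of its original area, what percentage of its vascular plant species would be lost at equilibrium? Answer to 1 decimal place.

z = ln(940/203) / ln(1410000/18800) = 1.5327 / 4.3175 = 0.3550
S_new/S_old = (A_new/A_old)^z = 0.58^0.3550 = exp(0.3550 × -0.5447) = 0.8242
Fraction lost = 1 − 0.8242 = 0.1758

17.6%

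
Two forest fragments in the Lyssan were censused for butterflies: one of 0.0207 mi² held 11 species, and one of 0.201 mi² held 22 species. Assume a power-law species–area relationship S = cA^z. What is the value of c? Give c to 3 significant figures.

35.9

z = ln(S₂/S₁) / ln(A₂/A₁) = ln(22/11) / ln(0.201/0.0207) = 0.6931 / 2.2732 = 0.3049
c = S₁ / A₁^z = 11 / 0.0207^0.3049 = 11 / 0.3065 = 35.88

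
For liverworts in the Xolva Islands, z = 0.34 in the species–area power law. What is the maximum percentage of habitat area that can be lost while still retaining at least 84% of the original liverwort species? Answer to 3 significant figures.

Need (A_new/A_old)^0.34 = 0.84, so A_new/A_old = 0.84^(1/0.34) = 0.84^2.941
ln(A_new/A_old) = ln 0.84 / 0.34 = -0.1744 / 0.34 = -0.5128
A_new/A_old = e^-0.5128 ≈ 0.5988
Fraction that can be lost = 1 − 0.5988 = 0.4012

40.1%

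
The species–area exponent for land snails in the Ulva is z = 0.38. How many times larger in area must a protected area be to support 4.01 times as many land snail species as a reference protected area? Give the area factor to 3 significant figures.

38.7

(A₂/A₁)^0.38 = 4.01, so A₂/A₁ = 4.01^(1/0.38) = 4.01^2.632
ln(A₂/A₁) = ln 4.01 / 0.38 = 1.3888 / 0.38 = 3.6547
A₂/A₁ = e^3.6547 ≈ 38.66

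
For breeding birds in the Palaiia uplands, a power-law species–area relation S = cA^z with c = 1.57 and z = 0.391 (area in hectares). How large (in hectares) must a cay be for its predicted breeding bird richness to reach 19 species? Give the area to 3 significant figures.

588 hectares

19 = 1.57 × A^0.391  ⇒  A^0.391 = 19/1.57 = 12.1
ln A = ln(12.1) / 0.391 = 2.4934 / 0.391 = 6.3769
A = e^6.3769 ≈ 588.1 hectares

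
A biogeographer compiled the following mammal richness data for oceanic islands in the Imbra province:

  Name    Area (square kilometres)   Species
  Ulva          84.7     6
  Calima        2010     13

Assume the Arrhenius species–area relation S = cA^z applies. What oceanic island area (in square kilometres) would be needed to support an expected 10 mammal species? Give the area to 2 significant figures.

690 square kilometres

z = ln(13/6) / ln(2010/84.7) = 0.7732 / 3.1668 = 0.2442
c = 6 / 84.7^0.2442 = 6 / 2.956 = 2.03
A = (10/2.03)^(1/0.2442) ⇒ ln A = ln(4.927)/0.2442 = 6.5313
A = e^6.5313 ≈ 686.3 square kilometres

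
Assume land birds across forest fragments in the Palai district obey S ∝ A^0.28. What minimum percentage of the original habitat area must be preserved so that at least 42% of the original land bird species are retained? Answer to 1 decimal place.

4.5%

Need (A_new/A_old)^0.28 = 0.42, so A_new/A_old = 0.42^(1/0.28) = 0.42^3.571
ln(A_new/A_old) = ln 0.42 / 0.28 = -0.8675 / 0.28 = -3.0982
A_new/A_old = e^-3.0982 ≈ 0.04513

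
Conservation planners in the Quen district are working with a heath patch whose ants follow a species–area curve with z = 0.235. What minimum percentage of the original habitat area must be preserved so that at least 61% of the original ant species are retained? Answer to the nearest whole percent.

Need (A_new/A_old)^0.235 = 0.61, so A_new/A_old = 0.61^(1/0.235) = 0.61^4.255
ln(A_new/A_old) = ln 0.61 / 0.235 = -0.4943 / 0.235 = -2.1034
A_new/A_old = e^-2.1034 ≈ 0.122

12%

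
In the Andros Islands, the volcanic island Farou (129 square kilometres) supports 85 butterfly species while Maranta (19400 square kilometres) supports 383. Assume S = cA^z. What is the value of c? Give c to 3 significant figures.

z = ln(S₂/S₁) / ln(A₂/A₁) = ln(383/85) / ln(19400/129) = 1.5054 / 5.0132 = 0.3003
c = S₁ / A₁^z = 85 / 129^0.3003 = 85 / 4.303 = 19.75

19.8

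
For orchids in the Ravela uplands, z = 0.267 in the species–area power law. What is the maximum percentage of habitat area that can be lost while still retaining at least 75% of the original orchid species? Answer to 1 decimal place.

Need (A_new/A_old)^0.267 = 0.75, so A_new/A_old = 0.75^(1/0.267) = 0.75^3.745
ln(A_new/A_old) = ln 0.75 / 0.267 = -0.2877 / 0.267 = -1.0775
A_new/A_old = e^-1.0775 ≈ 0.3405
Fraction that can be lost = 1 − 0.3405 = 0.6595

66.0%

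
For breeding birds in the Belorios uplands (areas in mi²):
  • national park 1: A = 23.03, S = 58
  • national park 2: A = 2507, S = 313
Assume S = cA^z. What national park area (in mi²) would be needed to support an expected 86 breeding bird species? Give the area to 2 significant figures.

69 mi²

z = ln(313/58) / ln(2507/23.03) = 1.6858 / 4.6900 = 0.3594
c = 58 / 23.03^0.3594 = 58 / 3.088 = 18.78
A = (86/18.78)^(1/0.3594) ⇒ ln A = ln(4.579)/0.3594 = 4.2327
A = e^4.2327 ≈ 68.9 mi²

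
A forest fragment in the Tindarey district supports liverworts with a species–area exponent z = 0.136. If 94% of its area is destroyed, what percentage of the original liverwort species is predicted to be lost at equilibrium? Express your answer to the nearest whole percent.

32%

S_new/S_old = (A_new/A_old)^z = 0.06^0.136
= exp(0.136 × ln 0.06) = exp(0.136 × -2.8134) = exp(-0.3826) ≈ 0.6821
Fraction lost = 1 − 0.6821 = 0.3179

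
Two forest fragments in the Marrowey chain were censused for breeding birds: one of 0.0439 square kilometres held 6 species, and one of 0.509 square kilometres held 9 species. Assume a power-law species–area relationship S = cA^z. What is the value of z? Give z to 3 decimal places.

Taking logs: ln S = ln c + z ln A, so z = (ln S₂ − ln S₁)/(ln A₂ − ln A₁).
z = ln(9/6) / ln(0.509/0.0439) = ln(1.5) / ln(11.59) = 0.4055 / 2.4505 = 0.1655

0.165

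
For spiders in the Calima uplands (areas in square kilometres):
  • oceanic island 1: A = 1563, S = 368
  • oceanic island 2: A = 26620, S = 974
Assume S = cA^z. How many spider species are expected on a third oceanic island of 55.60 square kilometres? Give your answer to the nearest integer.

z = ln(974/368) / ln(26620/1563) = 0.9733 / 2.8351 = 0.3433
c = 368 / 1563^0.3433 = 368 / 12.49 = 29.46
S₃ = 29.46 × 55.6^0.3433 = 29.46 × 3.973 ≈ 117.1

117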